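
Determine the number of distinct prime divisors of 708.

708 = 2^2 · 177
177 = 3 · 59
708 = 2^2 · 3 · 59, which has 3 distinct prime factors.

3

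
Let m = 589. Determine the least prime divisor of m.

589 is odd.
Digit sum 22, not divisible by 3.
Ends in 9: not divisible by 5.
7: 589 = 7·84 + 1
11: 589 = 11·53 + 6
13: 589 = 13·45 + 4
17: 589 = 17·34 + 11
19: 589 = 19·31

19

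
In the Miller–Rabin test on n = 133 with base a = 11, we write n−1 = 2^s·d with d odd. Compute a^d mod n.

133 − 1 = 132 = 2^2 · 33, so d = 33.
11^1 ≡ 11 (mod 133)
11^2 ≡ 11^2 = 121 ≡ 121 (mod 133)
11^4 ≡ 121^2 = 14641 ≡ 11 (mod 133)
11^8 ≡ 11^2 = 121 ≡ 121 (mod 133)
11^16 ≡ 121^2 = 14641 ≡ 11 (mod 133)
11^32 ≡ 11^2 = 121 ≡ 121 (mod 133)
33 = 32 + 1 in binary powers of 2.
So 11^33 ≡ 121 · 11 ≡ 1 (mod 133).
Since 11^d ≡ 1 (mod 133), base 11 does not prove 133 composite.

1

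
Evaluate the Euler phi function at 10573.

10368

Factor: 10573 = 97 · 109.
φ(10573) = (97−1) · (109−1) = 96 · 108 = 10368.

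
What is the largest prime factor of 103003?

103003 = 17 · 6059
6059 = 73 · 83
83 is prime.
So 103003 = 17 · 73 · 83; the largest prime factor is 83.

83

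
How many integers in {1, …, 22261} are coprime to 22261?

21952

Factor: 22261 = 113 · 197.
φ(22261) = (113−1) · (197−1) = 112 · 196 = 21952.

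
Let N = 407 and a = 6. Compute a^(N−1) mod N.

258

6^1 ≡ 6 (mod 407)
6^2 ≡ 6^2 = 36 ≡ 36 (mod 407)
6^4 ≡ 36^2 = 1296 ≡ 75 (mod 407)
6^8 ≡ 75^2 = 5625 ≡ 334 (mod 407)
6^16 ≡ 334^2 = 111556 ≡ 38 (mod 407)
6^32 ≡ 38^2 = 1444 ≡ 223 (mod 407)
6^64 ≡ 223^2 = 49729 ≡ 75 (mod 407)
6^128 ≡ 75^2 = 5625 ≡ 334 (mod 407)
6^256 ≡ 334^2 = 111556 ≡ 38 (mod 407)
406 = 256 + 128 + 16 + 4 + 2 in binary powers of 2.
So 6^406 ≡ 38 · 334 · 38 · 75 · 36 ≡ 258 (mod 407).
Since 258 ≠ 1, base 6 is a Fermat witness: 407 is composite.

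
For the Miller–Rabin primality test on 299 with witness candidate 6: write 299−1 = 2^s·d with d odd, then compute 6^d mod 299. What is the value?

288

299 − 1 = 298 = 2^1 · 149, so d = 149.
6^1 ≡ 6 (mod 299)
6^2 ≡ 6^2 = 36 ≡ 36 (mod 299)
6^4 ≡ 36^2 = 1296 ≡ 100 (mod 299)
6^8 ≡ 100^2 = 10000 ≡ 133 (mod 299)
6^16 ≡ 133^2 = 17689 ≡ 48 (mod 299)
6^32 ≡ 48^2 = 2304 ≡ 211 (mod 299)
6^64 ≡ 211^2 = 44521 ≡ 269 (mod 299)
6^128 ≡ 269^2 = 72361 ≡ 3 (mod 299)
149 = 128 + 16 + 4 + 1 in binary powers of 2.
So 6^149 ≡ 3 · 48 · 100 · 6 ≡ 288 (mod 299).
Squaring chain: 288; never reaches −1, so base 6 is a Miller–Rabin witness that 299 is composite.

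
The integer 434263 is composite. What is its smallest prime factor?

434263 is odd.
Digit sum 22, not divisible by 3.
Ends in 3: not divisible by 5.
7: 434263 = 7·62037 + 4
11: 434263 = 11·39478 + 5
13: 434263 = 13·33404 + 11
17: 434263 = 17·25544 + 15
19: 434263 = 19·22855 + 18
23: 434263 = 23·18881

23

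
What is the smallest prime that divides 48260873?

48260873 is odd.
Digit sum 38, not divisible by 3.
Ends in 3: not divisible by 5.
7: 48260873 = 7·6894410 + 3
11: 48260873 = 11·4387352 + 1
13: 48260873 = 13·3712374 + 11
17: 48260873 = 17·2838874 + 15
19: 48260873 = 19·2540045 + 18
23: 48260873 = 23·2098298 + 19
29: 48260873 = 29·1664168 + 1
31: 48260873 = 31·1556802 + 11
37: 48260873 = 37·1304347 + 34
41: 48260873 = 41·1177094 + 19
43: 48260873 = 43·1122345 + 38
47: 48260873 = 47·1026827 + 4
53: 48260873 = 53·910582 + 27
59: 48260873 = 59·817980 + 53
61: 48260873 = 61·791161 + 52
67: 48260873 = 67·720311 + 36
71: 48260873 = 71·679730 + 43
73: 48260873 = 73·661107 + 62
79: 48260873 = 79·610897 + 10
83: 48260873 = 83·581456 + 25
89: 48260873 = 89·542257

89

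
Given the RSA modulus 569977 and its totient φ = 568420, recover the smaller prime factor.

φ(n) = (p−1)(q−1) = n − (p+q) + 1, so p + q = 569977 − 568420 + 1 = 1558.
p and q are the roots of t² − 1558t + 569977 = 0.
Discriminant: 1558² − 4·569977 = 2427364 − 2279908 = 147456; √147456 = 384.
q = (1558 − 384)/2 = 587, p = (1558 + 384)/2 = 971.
Check: 587 · 971 = 569977.

587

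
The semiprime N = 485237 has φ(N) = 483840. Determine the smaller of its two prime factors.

φ(n) = (p−1)(q−1) = n − (p+q) + 1, so p + q = 485237 − 483840 + 1 = 1398.
p and q are the roots of t² − 1398t + 485237 = 0.
Discriminant: 1398² − 4·485237 = 1954404 − 1940948 = 13456; √13456 = 116.
q = (1398 − 116)/2 = 641, p = (1398 + 116)/2 = 757.
Check: 641 · 757 = 485237.

641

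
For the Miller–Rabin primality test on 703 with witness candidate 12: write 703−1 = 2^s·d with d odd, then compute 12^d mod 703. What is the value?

75

703 − 1 = 702 = 2^1 · 351, so d = 351.
12^1 ≡ 12 (mod 703)
12^2 ≡ 12^2 = 144 ≡ 144 (mod 703)
12^4 ≡ 144^2 = 20736 ≡ 349 (mod 703)
12^8 ≡ 349^2 = 121801 ≡ 182 (mod 703)
12^16 ≡ 182^2 = 33124 ≡ 83 (mod 703)
12^32 ≡ 83^2 = 6889 ≡ 562 (mod 703)
12^64 ≡ 562^2 = 315844 ≡ 197 (mod 703)
12^128 ≡ 197^2 = 38809 ≡ 144 (mod 703)
12^256 ≡ 144^2 = 20736 ≡ 349 (mod 703)
351 = 256 + 64 + 16 + 8 + 4 + 2 + 1 in binary powers of 2.
So 12^351 ≡ 349 · 197 · 83 · 182 · 349 · 144 · 12 ≡ 75 (mod 703).
Squaring chain: 75; never reaches −1, so base 12 is a Miller–Rabin witness that 703 is composite.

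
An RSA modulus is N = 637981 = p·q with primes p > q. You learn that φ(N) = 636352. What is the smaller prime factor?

φ(n) = (p−1)(q−1) = n − (p+q) + 1, so p + q = 637981 − 636352 + 1 = 1630.
p and q are the roots of t² − 1630t + 637981 = 0.
Discriminant: 1630² − 4·637981 = 2656900 − 2551924 = 104976; √104976 = 324.
q = (1630 − 324)/2 = 653, p = (1630 + 324)/2 = 977.
Check: 653 · 977 = 637981.

653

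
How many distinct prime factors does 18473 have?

18473 = 7^2 · 377
377 = 13 · 29
18473 = 7^2 · 13 · 29, which has 3 distinct prime factors.

3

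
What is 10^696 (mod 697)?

543

10^1 ≡ 10 (mod 697)
10^2 ≡ 10^2 = 100 ≡ 100 (mod 697)
10^4 ≡ 100^2 = 10000 ≡ 242 (mod 697)
10^8 ≡ 242^2 = 58564 ≡ 16 (mod 697)
10^16 ≡ 16^2 = 256 ≡ 256 (mod 697)
10^32 ≡ 256^2 = 65536 ≡ 18 (mod 697)
10^64 ≡ 18^2 = 324 ≡ 324 (mod 697)
10^128 ≡ 324^2 = 104976 ≡ 426 (mod 697)
10^256 ≡ 426^2 = 181476 ≡ 256 (mod 697)
10^512 ≡ 256^2 = 65536 ≡ 18 (mod 697)
696 = 512 + 128 + 32 + 16 + 8 in binary powers of 2.
So 10^696 ≡ 18 · 426 · 18 · 256 · 16 ≡ 543 (mod 697).
Since 543 ≠ 1, base 10 is a Fermat witness: 697 is composite.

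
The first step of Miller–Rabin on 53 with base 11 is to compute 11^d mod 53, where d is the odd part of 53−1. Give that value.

52

53 − 1 = 52 = 2^2 · 13, so d = 13.
11^1 ≡ 11 (mod 53)
11^2 ≡ 11^2 = 121 ≡ 15 (mod 53)
11^4 ≡ 15^2 = 225 ≡ 13 (mod 53)
11^8 ≡ 13^2 = 169 ≡ 10 (mod 53)
13 = 8 + 4 + 1 in binary powers of 2.
So 11^13 ≡ 10 · 13 · 11 ≡ 52 (mod 53).
Since 11^d ≡ 52 (mod 53), base 11 does not prove 53 composite.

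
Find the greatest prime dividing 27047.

43

27047 = 17 · 1591
1591 = 37 · 43
43 is prime.
So 27047 = 17 · 37 · 43; the largest prime factor is 43.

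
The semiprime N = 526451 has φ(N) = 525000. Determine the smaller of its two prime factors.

701

φ(n) = (p−1)(q−1) = n − (p+q) + 1, so p + q = 526451 − 525000 + 1 = 1452.
p and q are the roots of t² − 1452t + 526451 = 0.
Discriminant: 1452² − 4·526451 = 2108304 − 2105804 = 2500; √2500 = 50.
q = (1452 − 50)/2 = 701, p = (1452 + 50)/2 = 751.
Check: 701 · 751 = 526451.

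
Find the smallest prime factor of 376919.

376919 is odd.
Digit sum 35, not divisible by 3.
Ends in 9: not divisible by 5.
7: 376919 = 7·53845 + 4
11: 376919 = 11·34265 + 4
13: 376919 = 13·28993 + 10
17: 376919 = 17·22171 + 12
19: 376919 = 19·19837 + 16
23: 376919 = 23·16387 + 18
29: 376919 = 29·12997 + 6
31: 376919 = 31·12158 + 21
37: 376919 = 37·10187

37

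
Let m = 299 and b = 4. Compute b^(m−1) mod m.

4^1 ≡ 4 (mod 299)
4^2 ≡ 4^2 = 16 ≡ 16 (mod 299)
4^4 ≡ 16^2 = 256 ≡ 256 (mod 299)
4^8 ≡ 256^2 = 65536 ≡ 55 (mod 299)
4^16 ≡ 55^2 = 3025 ≡ 35 (mod 299)
4^32 ≡ 35^2 = 1225 ≡ 29 (mod 299)
4^64 ≡ 29^2 = 841 ≡ 243 (mod 299)
4^128 ≡ 243^2 = 59049 ≡ 146 (mod 299)
4^256 ≡ 146^2 = 21316 ≡ 87 (mod 299)
298 = 256 + 32 + 8 + 2 in binary powers of 2.
So 4^298 ≡ 87 · 29 · 55 · 16 ≡ 165 (mod 299).
Since 165 ≠ 1, base 4 is a Fermat witness: 299 is composite.

165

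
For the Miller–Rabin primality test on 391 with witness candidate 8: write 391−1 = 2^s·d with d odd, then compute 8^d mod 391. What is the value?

257

391 − 1 = 390 = 2^1 · 195, so d = 195.
8^1 ≡ 8 (mod 391)
8^2 ≡ 8^2 = 64 ≡ 64 (mod 391)
8^4 ≡ 64^2 = 4096 ≡ 186 (mod 391)
8^8 ≡ 186^2 = 34596 ≡ 188 (mod 391)
8^16 ≡ 188^2 = 35344 ≡ 154 (mod 391)
8^32 ≡ 154^2 = 23716 ≡ 256 (mod 391)
8^64 ≡ 256^2 = 65536 ≡ 239 (mod 391)
8^128 ≡ 239^2 = 57121 ≡ 35 (mod 391)
195 = 128 + 64 + 2 + 1 in binary powers of 2.
So 8^195 ≡ 35 · 239 · 64 · 8 ≡ 257 (mod 391).
Squaring chain: 257; never reaches −1, so base 8 is a Miller–Rabin witness that 391 is composite.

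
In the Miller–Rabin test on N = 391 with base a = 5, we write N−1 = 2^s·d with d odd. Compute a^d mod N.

329

391 − 1 = 390 = 2^1 · 195, so d = 195.
5^1 ≡ 5 (mod 391)
5^2 ≡ 5^2 = 25 ≡ 25 (mod 391)
5^4 ≡ 25^2 = 625 ≡ 234 (mod 391)
5^8 ≡ 234^2 = 54756 ≡ 16 (mod 391)
5^16 ≡ 16^2 = 256 ≡ 256 (mod 391)
5^32 ≡ 256^2 = 65536 ≡ 239 (mod 391)
5^64 ≡ 239^2 = 57121 ≡ 35 (mod 391)
5^128 ≡ 35^2 = 1225 ≡ 52 (mod 391)
195 = 128 + 64 + 2 + 1 in binary powers of 2.
So 5^195 ≡ 52 · 35 · 25 · 5 ≡ 329 (mod 391).
Squaring chain: 329; never reaches −1, so base 5 is a Miller–Rabin witness that 391 is composite.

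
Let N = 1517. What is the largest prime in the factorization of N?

1517 = 37 · 41
41 is prime.
So 1517 = 37 · 41; the largest prime factor is 41.

41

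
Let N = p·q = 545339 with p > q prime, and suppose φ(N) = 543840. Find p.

φ(n) = (p−1)(q−1) = n − (p+q) + 1, so p + q = 545339 − 543840 + 1 = 1500.
p and q are the roots of t² − 1500t + 545339 = 0.
Discriminant: 1500² − 4·545339 = 2250000 − 2181356 = 68644; √68644 = 262.
q = (1500 − 262)/2 = 619, p = (1500 + 262)/2 = 881.
Check: 619 · 881 = 545339.

881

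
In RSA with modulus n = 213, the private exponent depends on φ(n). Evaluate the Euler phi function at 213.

Factor: 213 = 3 · 71.
φ(213) = (3−1) · (71−1) = 2 · 70 = 140.

140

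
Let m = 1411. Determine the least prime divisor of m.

1411 is odd.
Digit sum 7, not divisible by 3.
Ends in 1: not divisible by 5.
7: 1411 = 7·201 + 4
11: 1411 = 11·128 + 3
13: 1411 = 13·108 + 7
17: 1411 = 17·83

17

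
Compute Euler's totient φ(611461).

588432

Factor: 611461 = 53 · 83 · 139.
φ(611461) = (53−1) · (83−1) · (139−1) = 52 · 82 · 138 = 588432.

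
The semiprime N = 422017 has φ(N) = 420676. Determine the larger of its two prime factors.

φ(n) = (p−1)(q−1) = n − (p+q) + 1, so p + q = 422017 − 420676 + 1 = 1342.
p and q are the roots of t² − 1342t + 422017 = 0.
Discriminant: 1342² − 4·422017 = 1800964 − 1688068 = 112896; √112896 = 336.
q = (1342 − 336)/2 = 503, p = (1342 + 336)/2 = 839.
Check: 503 · 839 = 422017.

839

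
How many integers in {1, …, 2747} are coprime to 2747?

2640

Factor: 2747 = 41 · 67.
φ(2747) = (41−1) · (67−1) = 40 · 66 = 2640.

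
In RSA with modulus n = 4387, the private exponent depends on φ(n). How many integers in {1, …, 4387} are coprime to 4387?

4240

Factor: 4387 = 41 · 107.
φ(4387) = (41−1) · (107−1) = 40 · 106 = 4240.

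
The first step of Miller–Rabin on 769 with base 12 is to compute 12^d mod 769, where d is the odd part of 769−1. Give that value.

769 − 1 = 768 = 2^8 · 3, so d = 3.
12^1 ≡ 12 (mod 769)
12^2 ≡ 12^2 = 144 ≡ 144 (mod 769)
3 = 2 + 1 in binary powers of 2.
So 12^3 ≡ 144 · 12 ≡ 190 (mod 769).
Squaring chain: 190 → 726 → 311 → 596 → 707 → 768 → 1 → 1; reaches −1, so base 12 does not prove 769 composite.

190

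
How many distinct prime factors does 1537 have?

2

1537 = 29 · 53
1537 = 29 · 53, which has 2 distinct prime factors.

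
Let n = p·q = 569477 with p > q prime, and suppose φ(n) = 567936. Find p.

φ(n) = (p−1)(q−1) = n − (p+q) + 1, so p + q = 569477 − 567936 + 1 = 1542.
p and q are the roots of t² − 1542t + 569477 = 0.
Discriminant: 1542² − 4·569477 = 2377764 − 2277908 = 99856; √99856 = 316.
q = (1542 − 316)/2 = 613, p = (1542 + 316)/2 = 929.
Check: 613 · 929 = 569477.

929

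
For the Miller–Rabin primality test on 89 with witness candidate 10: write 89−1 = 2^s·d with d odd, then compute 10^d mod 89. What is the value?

55

89 − 1 = 88 = 2^3 · 11, so d = 11.
10^1 ≡ 10 (mod 89)
10^2 ≡ 10^2 = 100 ≡ 11 (mod 89)
10^4 ≡ 11^2 = 121 ≡ 32 (mod 89)
10^8 ≡ 32^2 = 1024 ≡ 45 (mod 89)
11 = 8 + 2 + 1 in binary powers of 2.
So 10^11 ≡ 45 · 11 · 10 ≡ 55 (mod 89).
Squaring chain: 55 → 88 → 1; reaches −1, so base 10 does not prove 89 composite.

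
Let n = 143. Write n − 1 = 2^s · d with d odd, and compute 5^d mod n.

143 − 1 = 142 = 2^1 · 71, so d = 71.
5^1 ≡ 5 (mod 143)
5^2 ≡ 5^2 = 25 ≡ 25 (mod 143)
5^4 ≡ 25^2 = 625 ≡ 53 (mod 143)
5^8 ≡ 53^2 = 2809 ≡ 92 (mod 143)
5^16 ≡ 92^2 = 8464 ≡ 27 (mod 143)
5^32 ≡ 27^2 = 729 ≡ 14 (mod 143)
5^64 ≡ 14^2 = 196 ≡ 53 (mod 143)
71 = 64 + 4 + 2 + 1 in binary powers of 2.
So 5^71 ≡ 53 · 53 · 25 · 5 ≡ 60 (mod 143).
Squaring chain: 60; never reaches −1, so base 5 is a Miller–Rabin witness that 143 is composite.

60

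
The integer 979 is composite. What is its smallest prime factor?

11

979 is odd.
Digit sum 25, not divisible by 3.
Ends in 9: not divisible by 5.
7: 979 = 7·139 + 6
11: 979 = 11·89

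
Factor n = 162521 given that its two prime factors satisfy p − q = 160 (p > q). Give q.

Since p = q + 160, we have 162521 = q(q + 160), so q² + 160q − 162521 = 0.
Discriminant: 160² + 4·162521 = 25600 + 650084 = 675684; √675684 = 822.
q = (−160 + 822)/2 = 331, and p = q + 160 = 491.
Check: 331 · 491 = 162521.

331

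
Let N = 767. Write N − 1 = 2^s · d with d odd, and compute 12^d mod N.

584

767 − 1 = 766 = 2^1 · 383, so d = 383.
12^1 ≡ 12 (mod 767)
12^2 ≡ 12^2 = 144 ≡ 144 (mod 767)
12^4 ≡ 144^2 = 20736 ≡ 27 (mod 767)
12^8 ≡ 27^2 = 729 ≡ 729 (mod 767)
12^16 ≡ 729^2 = 531441 ≡ 677 (mod 767)
12^32 ≡ 677^2 = 458329 ≡ 430 (mod 767)
12^64 ≡ 430^2 = 184900 ≡ 53 (mod 767)
12^128 ≡ 53^2 = 2809 ≡ 508 (mod 767)
12^256 ≡ 508^2 = 258064 ≡ 352 (mod 767)
383 = 256 + 64 + 32 + 16 + 8 + 4 + 2 + 1 in binary powers of 2.
So 12^383 ≡ 352 · 53 · 430 · 677 · 729 · 27 · 144 · 12 ≡ 584 (mod 767).
Squaring chain: 584; never reaches −1, so base 12 is a Miller–Rabin witness that 767 is composite.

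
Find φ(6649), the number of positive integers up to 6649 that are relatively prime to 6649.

6480

Factor: 6649 = 61 · 109.
φ(6649) = (61−1) · (109−1) = 60 · 108 = 6480.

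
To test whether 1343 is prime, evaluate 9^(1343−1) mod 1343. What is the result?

9^1 ≡ 9 (mod 1343)
9^2 ≡ 9^2 = 81 ≡ 81 (mod 1343)
9^4 ≡ 81^2 = 6561 ≡ 1189 (mod 1343)
9^8 ≡ 1189^2 = 1413721 ≡ 885 (mod 1343)
9^16 ≡ 885^2 = 783225 ≡ 256 (mod 1343)
9^32 ≡ 256^2 = 65536 ≡ 1072 (mod 1343)
9^64 ≡ 1072^2 = 1149184 ≡ 919 (mod 1343)
9^128 ≡ 919^2 = 844561 ≡ 1157 (mod 1343)
9^256 ≡ 1157^2 = 1338649 ≡ 1021 (mod 1343)
9^512 ≡ 1021^2 = 1042441 ≡ 273 (mod 1343)
9^1024 ≡ 273^2 = 74529 ≡ 664 (mod 1343)
1342 = 1024 + 256 + 32 + 16 + 8 + 4 + 2 in binary powers of 2.
So 9^1342 ≡ 664 · 1021 · 1072 · 256 · 885 · 1189 · 81 ≡ 888 (mod 1343).
Since 888 ≠ 1, base 9 is a Fermat witness: 1343 is composite.

888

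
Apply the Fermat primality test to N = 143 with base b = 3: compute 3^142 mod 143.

42

3^1 ≡ 3 (mod 143)
3^2 ≡ 3^2 = 9 ≡ 9 (mod 143)
3^4 ≡ 9^2 = 81 ≡ 81 (mod 143)
3^8 ≡ 81^2 = 6561 ≡ 126 (mod 143)
3^16 ≡ 126^2 = 15876 ≡ 3 (mod 143)
3^32 ≡ 3^2 = 9 ≡ 9 (mod 143)
3^64 ≡ 9^2 = 81 ≡ 81 (mod 143)
3^128 ≡ 81^2 = 6561 ≡ 126 (mod 143)
142 = 128 + 8 + 4 + 2 in binary powers of 2.
So 3^142 ≡ 126 · 126 · 81 · 9 ≡ 42 (mod 143).
Since 42 ≠ 1, base 3 is a Fermat witness: 143 is composite.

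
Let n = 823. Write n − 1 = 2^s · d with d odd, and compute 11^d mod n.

822

823 − 1 = 822 = 2^1 · 411, so d = 411.
11^1 ≡ 11 (mod 823)
11^2 ≡ 11^2 = 121 ≡ 121 (mod 823)
11^4 ≡ 121^2 = 14641 ≡ 650 (mod 823)
11^8 ≡ 650^2 = 422500 ≡ 301 (mod 823)
11^16 ≡ 301^2 = 90601 ≡ 71 (mod 823)
11^32 ≡ 71^2 = 5041 ≡ 103 (mod 823)
11^64 ≡ 103^2 = 10609 ≡ 733 (mod 823)
11^128 ≡ 733^2 = 537289 ≡ 693 (mod 823)
11^256 ≡ 693^2 = 480249 ≡ 440 (mod 823)
411 = 256 + 128 + 16 + 8 + 2 + 1 in binary powers of 2.
So 11^411 ≡ 440 · 693 · 71 · 301 · 121 · 11 ≡ 822 (mod 823).
Since 11^d ≡ 822 (mod 823), base 11 does not prove 823 composite.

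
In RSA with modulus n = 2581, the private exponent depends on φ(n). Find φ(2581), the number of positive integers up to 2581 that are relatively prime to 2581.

2464

Factor: 2581 = 29 · 89.
φ(2581) = (29−1) · (89−1) = 28 · 88 = 2464.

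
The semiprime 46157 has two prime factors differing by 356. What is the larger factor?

457

Since p = q + 356, we have 46157 = q(q + 356), so q² + 356q − 46157 = 0.
Discriminant: 356² + 4·46157 = 126736 + 184628 = 311364; √311364 = 558.
q = (−356 + 558)/2 = 101, and p = q + 356 = 457.
Check: 101 · 457 = 46157.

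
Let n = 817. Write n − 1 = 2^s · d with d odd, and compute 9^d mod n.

809

817 − 1 = 816 = 2^4 · 51, so d = 51.
9^1 ≡ 9 (mod 817)
9^2 ≡ 9^2 = 81 ≡ 81 (mod 817)
9^4 ≡ 81^2 = 6561 ≡ 25 (mod 817)
9^8 ≡ 25^2 = 625 ≡ 625 (mod 817)
9^16 ≡ 625^2 = 390625 ≡ 99 (mod 817)
9^32 ≡ 99^2 = 9801 ≡ 814 (mod 817)
51 = 32 + 16 + 2 + 1 in binary powers of 2.
So 9^51 ≡ 814 · 99 · 81 · 9 ≡ 809 (mod 817).
Squaring chain: 809 → 64 → 11 → 121; never reaches −1, so base 9 is a Miller–Rabin witness that 817 is composite.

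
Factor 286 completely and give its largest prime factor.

286 = 2 · 143
143 = 11 · 13
13 is prime.
So 286 = 2 · 11 · 13; the largest prime factor is 13.

13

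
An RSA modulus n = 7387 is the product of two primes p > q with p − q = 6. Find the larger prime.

Since p = q + 6, we have 7387 = q(q + 6), so q² + 6q − 7387 = 0.
Discriminant: 6² + 4·7387 = 36 + 29548 = 29584; √29584 = 172.
q = (−6 + 172)/2 = 83, and p = q + 6 = 89.
Check: 83 · 89 = 7387.

89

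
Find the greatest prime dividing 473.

473 = 11 · 43
43 is prime.
So 473 = 11 · 43; the largest prime factor is 43.

43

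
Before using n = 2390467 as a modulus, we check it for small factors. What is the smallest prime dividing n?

2390467 is odd.
Digit sum 31, not divisible by 3.
Ends in 7: not divisible by 5.
7: 2390467 = 7·341495 + 2
11: 2390467 = 11·217315 + 2
13: 2390467 = 13·183882 + 1
17: 2390467 = 17·140615 + 12
19: 2390467 = 19·125814 + 1
23: 2390467 = 23·103933 + 8
29: 2390467 = 29·82429 + 26
31: 2390467 = 31·77111 + 26
37: 2390467 = 37·64607 + 8
41: 2390467 = 41·58304 + 3
43: 2390467 = 43·55592 + 11
47: 2390467 = 47·50861

47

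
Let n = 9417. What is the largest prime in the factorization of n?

9417 = 3 · 3139
3139 = 43 · 73
73 is prime.
So 9417 = 3 · 43 · 73; the largest prime factor is 73.

73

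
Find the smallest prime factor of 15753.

15753 is odd.
Digit sum 21, divisible by 3.

3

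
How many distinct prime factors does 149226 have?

6

149226 = 2 · 74613
74613 = 3 · 24871
24871 = 7 · 3553
3553 = 11 · 323
323 = 17 · 19
149226 = 2 · 3 · 7 · 11 · 17 · 19, which has 6 distinct prime factors.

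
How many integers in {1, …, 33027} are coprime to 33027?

Factor: 33027 = 3 · 101 · 109.
φ(33027) = (3−1) · (101−1) · (109−1) = 2 · 100 · 108 = 21600.

21600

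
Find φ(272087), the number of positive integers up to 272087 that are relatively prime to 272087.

Factor: 272087 = 31 · 67 · 131.
φ(272087) = (31−1) · (67−1) · (131−1) = 30 · 66 · 130 = 257400.

257400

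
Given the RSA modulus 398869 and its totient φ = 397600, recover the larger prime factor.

φ(n) = (p−1)(q−1) = n − (p+q) + 1, so p + q = 398869 − 397600 + 1 = 1270.
p and q are the roots of t² − 1270t + 398869 = 0.
Discriminant: 1270² − 4·398869 = 1612900 − 1595476 = 17424; √17424 = 132.
q = (1270 − 132)/2 = 569, p = (1270 + 132)/2 = 701.
Check: 569 · 701 = 398869.

701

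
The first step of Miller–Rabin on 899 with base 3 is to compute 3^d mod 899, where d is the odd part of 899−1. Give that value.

899 − 1 = 898 = 2^1 · 449, so d = 449.
3^1 ≡ 3 (mod 899)
3^2 ≡ 3^2 = 9 ≡ 9 (mod 899)
3^4 ≡ 9^2 = 81 ≡ 81 (mod 899)
3^8 ≡ 81^2 = 6561 ≡ 268 (mod 899)
3^16 ≡ 268^2 = 71824 ≡ 803 (mod 899)
3^32 ≡ 803^2 = 644809 ≡ 226 (mod 899)
3^64 ≡ 226^2 = 51076 ≡ 732 (mod 899)
3^128 ≡ 732^2 = 535824 ≡ 20 (mod 899)
3^256 ≡ 20^2 = 400 ≡ 400 (mod 899)
449 = 256 + 128 + 64 + 1 in binary powers of 2.
So 3^449 ≡ 400 · 20 · 732 · 3 ≡ 641 (mod 899).
Squaring chain: 641; never reaches −1, so base 3 is a Miller–Rabin witness that 899 is composite.

641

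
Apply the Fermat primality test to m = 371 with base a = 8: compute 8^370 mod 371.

8^1 ≡ 8 (mod 371)
8^2 ≡ 8^2 = 64 ≡ 64 (mod 371)
8^4 ≡ 64^2 = 4096 ≡ 15 (mod 371)
8^8 ≡ 15^2 = 225 ≡ 225 (mod 371)
8^16 ≡ 225^2 = 50625 ≡ 169 (mod 371)
8^32 ≡ 169^2 = 28561 ≡ 365 (mod 371)
8^64 ≡ 365^2 = 133225 ≡ 36 (mod 371)
8^128 ≡ 36^2 = 1296 ≡ 183 (mod 371)
8^256 ≡ 183^2 = 33489 ≡ 99 (mod 371)
370 = 256 + 64 + 32 + 16 + 2 in binary powers of 2.
So 8^370 ≡ 99 · 36 · 365 · 169 · 64 ≡ 218 (mod 371).
Since 218 ≠ 1, base 8 is a Fermat witness: 371 is composite.

218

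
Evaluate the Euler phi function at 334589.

319696

Factor: 334589 = 53 · 59 · 107.
φ(334589) = (53−1) · (59−1) · (107−1) = 52 · 58 · 106 = 319696.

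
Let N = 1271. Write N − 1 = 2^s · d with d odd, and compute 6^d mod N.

243

1271 − 1 = 1270 = 2^1 · 635, so d = 635.
6^1 ≡ 6 (mod 1271)
6^2 ≡ 6^2 = 36 ≡ 36 (mod 1271)
6^4 ≡ 36^2 = 1296 ≡ 25 (mod 1271)
6^8 ≡ 25^2 = 625 ≡ 625 (mod 1271)
6^16 ≡ 625^2 = 390625 ≡ 428 (mod 1271)
6^32 ≡ 428^2 = 183184 ≡ 160 (mod 1271)
6^64 ≡ 160^2 = 25600 ≡ 180 (mod 1271)
6^128 ≡ 180^2 = 32400 ≡ 625 (mod 1271)
6^256 ≡ 625^2 = 390625 ≡ 428 (mod 1271)
6^512 ≡ 428^2 = 183184 ≡ 160 (mod 1271)
635 = 512 + 64 + 32 + 16 + 8 + 2 + 1 in binary powers of 2.
So 6^635 ≡ 160 · 180 · 160 · 428 · 625 · 36 · 6 ≡ 243 (mod 1271).
Squaring chain: 243; never reaches −1, so base 6 is a Miller–Rabin witness that 1271 is composite.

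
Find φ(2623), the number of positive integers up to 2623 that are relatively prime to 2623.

Factor: 2623 = 43 · 61.
φ(2623) = (43−1) · (61−1) = 42 · 60 = 2520.

2520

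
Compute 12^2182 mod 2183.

164

12^1 ≡ 12 (mod 2183)
12^2 ≡ 12^2 = 144 ≡ 144 (mod 2183)
12^4 ≡ 144^2 = 20736 ≡ 1089 (mod 2183)
12^8 ≡ 1089^2 = 1185921 ≡ 552 (mod 2183)
12^16 ≡ 552^2 = 304704 ≡ 1267 (mod 2183)
12^32 ≡ 1267^2 = 1605289 ≡ 784 (mod 2183)
12^64 ≡ 784^2 = 614656 ≡ 1233 (mod 2183)
12^128 ≡ 1233^2 = 1520289 ≡ 921 (mod 2183)
12^256 ≡ 921^2 = 848241 ≡ 1237 (mod 2183)
12^512 ≡ 1237^2 = 1530169 ≡ 2069 (mod 2183)
12^1024 ≡ 2069^2 = 4280761 ≡ 2081 (mod 2183)
12^2048 ≡ 2081^2 = 4330561 ≡ 1672 (mod 2183)
2182 = 2048 + 128 + 4 + 2 in binary powers of 2.
So 12^2182 ≡ 1672 · 921 · 1089 · 144 ≡ 164 (mod 2183).
Since 164 ≠ 1, base 12 is a Fermat witness: 2183 is composite.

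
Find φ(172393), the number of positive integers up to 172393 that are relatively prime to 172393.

156288

Factor: 172393 = 13 · 89 · 149.
φ(172393) = (13−1) · (89−1) · (149−1) = 12 · 88 · 148 = 156288.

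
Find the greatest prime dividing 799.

47

799 = 17 · 47
47 is prime.
So 799 = 17 · 47; the largest prime factor is 47.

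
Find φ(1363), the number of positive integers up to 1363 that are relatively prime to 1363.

Factor: 1363 = 29 · 47.
φ(1363) = (29−1) · (47−1) = 28 · 46 = 1288.

1288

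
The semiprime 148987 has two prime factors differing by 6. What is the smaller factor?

Since p = q + 6, we have 148987 = q(q + 6), so q² + 6q − 148987 = 0.
Discriminant: 6² + 4·148987 = 36 + 595948 = 595984; √595984 = 772.
q = (−6 + 772)/2 = 383, and p = q + 6 = 389.
Check: 383 · 389 = 148987.

383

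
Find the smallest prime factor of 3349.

17

3349 is odd.
Digit sum 19, not divisible by 3.
Ends in 9: not divisible by 5.
7: 3349 = 7·478 + 3
11: 3349 = 11·304 + 5
13: 3349 = 13·257 + 8
17: 3349 = 17·197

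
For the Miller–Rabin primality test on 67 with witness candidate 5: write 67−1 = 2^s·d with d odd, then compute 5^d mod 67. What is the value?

66

67 − 1 = 66 = 2^1 · 33, so d = 33.
5^1 ≡ 5 (mod 67)
5^2 ≡ 5^2 = 25 ≡ 25 (mod 67)
5^4 ≡ 25^2 = 625 ≡ 22 (mod 67)
5^8 ≡ 22^2 = 484 ≡ 15 (mod 67)
5^16 ≡ 15^2 = 225 ≡ 24 (mod 67)
5^32 ≡ 24^2 = 576 ≡ 40 (mod 67)
33 = 32 + 1 in binary powers of 2.
So 5^33 ≡ 40 · 5 ≡ 66 (mod 67).
Since 5^d ≡ 66 (mod 67), base 5 does not prove 67 composite.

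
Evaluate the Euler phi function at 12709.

12460

Factor: 12709 = 71 · 179.
φ(12709) = (71−1) · (179−1) = 70 · 178 = 12460.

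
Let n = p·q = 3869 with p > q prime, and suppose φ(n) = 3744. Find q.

53

φ(n) = (p−1)(q−1) = n − (p+q) + 1, so p + q = 3869 − 3744 + 1 = 126.
p and q are the roots of t² − 126t + 3869 = 0.
Discriminant: 126² − 4·3869 = 15876 − 15476 = 400; √400 = 20.
q = (126 − 20)/2 = 53, p = (126 + 20)/2 = 73.
Check: 53 · 73 = 3869.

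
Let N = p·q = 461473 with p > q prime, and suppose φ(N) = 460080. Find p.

853

φ(n) = (p−1)(q−1) = n − (p+q) + 1, so p + q = 461473 − 460080 + 1 = 1394.
p and q are the roots of t² − 1394t + 461473 = 0.
Discriminant: 1394² − 4·461473 = 1943236 − 1845892 = 97344; √97344 = 312.
q = (1394 − 312)/2 = 541, p = (1394 + 312)/2 = 853.
Check: 541 · 853 = 461473.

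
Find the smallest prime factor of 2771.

2771 is odd.
Digit sum 17, not divisible by 3.
Ends in 1: not divisible by 5.
7: 2771 = 7·395 + 6
11: 2771 = 11·251 + 10
13: 2771 = 13·213 + 2
17: 2771 = 17·163

17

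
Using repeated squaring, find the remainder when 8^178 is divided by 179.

1

8^1 ≡ 8 (mod 179)
8^2 ≡ 8^2 = 64 ≡ 64 (mod 179)
8^4 ≡ 64^2 = 4096 ≡ 158 (mod 179)
8^8 ≡ 158^2 = 24964 ≡ 83 (mod 179)
8^16 ≡ 83^2 = 6889 ≡ 87 (mod 179)
8^32 ≡ 87^2 = 7569 ≡ 51 (mod 179)
8^64 ≡ 51^2 = 2601 ≡ 95 (mod 179)
8^128 ≡ 95^2 = 9025 ≡ 75 (mod 179)
178 = 128 + 32 + 16 + 2 in binary powers of 2.
So 8^178 ≡ 75 · 51 · 87 · 64 ≡ 1 (mod 179).
Since the result is 1, base 8 gives no evidence that 179 is composite.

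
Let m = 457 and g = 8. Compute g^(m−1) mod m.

8^1 ≡ 8 (mod 457)
8^2 ≡ 8^2 = 64 ≡ 64 (mod 457)
8^4 ≡ 64^2 = 4096 ≡ 440 (mod 457)
8^8 ≡ 440^2 = 193600 ≡ 289 (mod 457)
8^16 ≡ 289^2 = 83521 ≡ 347 (mod 457)
8^32 ≡ 347^2 = 120409 ≡ 218 (mod 457)
8^64 ≡ 218^2 = 47524 ≡ 453 (mod 457)
8^128 ≡ 453^2 = 205209 ≡ 16 (mod 457)
8^256 ≡ 16^2 = 256 ≡ 256 (mod 457)
456 = 256 + 128 + 64 + 8 in binary powers of 2.
So 8^456 ≡ 256 · 16 · 453 · 289 ≡ 1 (mod 457).
Since the result is 1, base 8 gives no evidence that 457 is composite.

1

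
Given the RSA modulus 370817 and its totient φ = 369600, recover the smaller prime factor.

φ(n) = (p−1)(q−1) = n − (p+q) + 1, so p + q = 370817 − 369600 + 1 = 1218.
p and q are the roots of t² − 1218t + 370817 = 0.
Discriminant: 1218² − 4·370817 = 1483524 − 1483268 = 256; √256 = 16.
q = (1218 − 16)/2 = 601, p = (1218 + 16)/2 = 617.
Check: 601 · 617 = 370817.

601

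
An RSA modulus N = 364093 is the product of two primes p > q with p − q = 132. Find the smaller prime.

Since p = q + 132, we have 364093 = q(q + 132), so q² + 132q − 364093 = 0.
Discriminant: 132² + 4·364093 = 17424 + 1456372 = 1473796; √1473796 = 1214.
q = (−132 + 1214)/2 = 541, and p = q + 132 = 673.
Check: 541 · 673 = 364093.

541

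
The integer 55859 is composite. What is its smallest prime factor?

83

55859 is odd.
Digit sum 32, not divisible by 3.
Ends in 9: not divisible by 5.
7: 55859 = 7·7979 + 6
11: 55859 = 11·5078 + 1
13: 55859 = 13·4296 + 11
17: 55859 = 17·3285 + 14
19: 55859 = 19·2939 + 18
23: 55859 = 23·2428 + 15
29: 55859 = 29·1926 + 5
31: 55859 = 31·1801 + 28
37: 55859 = 37·1509 + 26
41: 55859 = 41·1362 + 17
43: 55859 = 43·1299 + 2
47: 55859 = 47·1188 + 23
53: 55859 = 53·1053 + 50
59: 55859 = 59·946 + 45
61: 55859 = 61·915 + 44
67: 55859 = 67·833 + 48
71: 55859 = 71·786 + 53
73: 55859 = 73·765 + 14
79: 55859 = 79·707 + 6
83: 55859 = 83·673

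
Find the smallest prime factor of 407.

11

407 is odd.
Digit sum 11, not divisible by 3.
Ends in 7: not divisible by 5.
7: 407 = 7·58 + 1
11: 407 = 11·37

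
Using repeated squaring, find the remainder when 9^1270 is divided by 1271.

532

9^1 ≡ 9 (mod 1271)
9^2 ≡ 9^2 = 81 ≡ 81 (mod 1271)
9^4 ≡ 81^2 = 6561 ≡ 206 (mod 1271)
9^8 ≡ 206^2 = 42436 ≡ 493 (mod 1271)
9^16 ≡ 493^2 = 243049 ≡ 288 (mod 1271)
9^32 ≡ 288^2 = 82944 ≡ 329 (mod 1271)
9^64 ≡ 329^2 = 108241 ≡ 206 (mod 1271)
9^128 ≡ 206^2 = 42436 ≡ 493 (mod 1271)
9^256 ≡ 493^2 = 243049 ≡ 288 (mod 1271)
9^512 ≡ 288^2 = 82944 ≡ 329 (mod 1271)
9^1024 ≡ 329^2 = 108241 ≡ 206 (mod 1271)
1270 = 1024 + 128 + 64 + 32 + 16 + 4 + 2 in binary powers of 2.
So 9^1270 ≡ 206 · 493 · 206 · 329 · 288 · 206 · 81 ≡ 532 (mod 1271).
Since 532 ≠ 1, base 9 is a Fermat witness: 1271 is composite.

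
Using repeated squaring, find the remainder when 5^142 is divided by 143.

5^1 ≡ 5 (mod 143)
5^2 ≡ 5^2 = 25 ≡ 25 (mod 143)
5^4 ≡ 25^2 = 625 ≡ 53 (mod 143)
5^8 ≡ 53^2 = 2809 ≡ 92 (mod 143)
5^16 ≡ 92^2 = 8464 ≡ 27 (mod 143)
5^32 ≡ 27^2 = 729 ≡ 14 (mod 143)
5^64 ≡ 14^2 = 196 ≡ 53 (mod 143)
5^128 ≡ 53^2 = 2809 ≡ 92 (mod 143)
142 = 128 + 8 + 4 + 2 in binary powers of 2.
So 5^142 ≡ 92 · 92 · 53 · 25 ≡ 25 (mod 143).
Since 25 ≠ 1, base 5 is a Fermat witness: 143 is composite.

25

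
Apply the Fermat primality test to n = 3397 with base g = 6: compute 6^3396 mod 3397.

732

6^1 ≡ 6 (mod 3397)
6^2 ≡ 6^2 = 36 ≡ 36 (mod 3397)
6^4 ≡ 36^2 = 1296 ≡ 1296 (mod 3397)
6^8 ≡ 1296^2 = 1679616 ≡ 1498 (mod 3397)
6^16 ≡ 1498^2 = 2244004 ≡ 1984 (mod 3397)
6^32 ≡ 1984^2 = 3936256 ≡ 2530 (mod 3397)
6^64 ≡ 2530^2 = 6400900 ≡ 952 (mod 3397)
6^128 ≡ 952^2 = 906304 ≡ 2702 (mod 3397)
6^256 ≡ 2702^2 = 7300804 ≡ 651 (mod 3397)
6^512 ≡ 651^2 = 423801 ≡ 2573 (mod 3397)
6^1024 ≡ 2573^2 = 6620329 ≡ 2973 (mod 3397)
6^2048 ≡ 2973^2 = 8838729 ≡ 3132 (mod 3397)
3396 = 2048 + 1024 + 256 + 64 + 4 in binary powers of 2.
So 6^3396 ≡ 3132 · 2973 · 651 · 952 · 1296 ≡ 732 (mod 3397).
Since 732 ≠ 1, base 6 is a Fermat witness: 3397 is composite.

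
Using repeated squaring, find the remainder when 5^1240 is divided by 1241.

1172

5^1 ≡ 5 (mod 1241)
5^2 ≡ 5^2 = 25 ≡ 25 (mod 1241)
5^4 ≡ 25^2 = 625 ≡ 625 (mod 1241)
5^8 ≡ 625^2 = 390625 ≡ 951 (mod 1241)
5^16 ≡ 951^2 = 904401 ≡ 953 (mod 1241)
5^32 ≡ 953^2 = 908209 ≡ 1038 (mod 1241)
5^64 ≡ 1038^2 = 1077444 ≡ 256 (mod 1241)
5^128 ≡ 256^2 = 65536 ≡ 1004 (mod 1241)
5^256 ≡ 1004^2 = 1008016 ≡ 324 (mod 1241)
5^512 ≡ 324^2 = 104976 ≡ 732 (mod 1241)
5^1024 ≡ 732^2 = 535824 ≡ 953 (mod 1241)
1240 = 1024 + 128 + 64 + 16 + 8 in binary powers of 2.
So 5^1240 ≡ 953 · 1004 · 256 · 953 · 951 ≡ 1172 (mod 1241).
Since 1172 ≠ 1, base 5 is a Fermat witness: 1241 is composite.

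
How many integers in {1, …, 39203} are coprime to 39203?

Factor: 39203 = 197 · 199.
φ(39203) = (197−1) · (199−1) = 196 · 198 = 38808.

38808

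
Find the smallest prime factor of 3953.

59

3953 is odd.
Digit sum 20, not divisible by 3.
Ends in 3: not divisible by 5.
7: 3953 = 7·564 + 5
11: 3953 = 11·359 + 4
13: 3953 = 13·304 + 1
17: 3953 = 17·232 + 9
19: 3953 = 19·208 + 1
23: 3953 = 23·171 + 20
29: 3953 = 29·136 + 9
31: 3953 = 31·127 + 16
37: 3953 = 37·106 + 31
41: 3953 = 41·96 + 17
43: 3953 = 43·91 + 40
47: 3953 = 47·84 + 5
53: 3953 = 53·74 + 31
59: 3953 = 59·67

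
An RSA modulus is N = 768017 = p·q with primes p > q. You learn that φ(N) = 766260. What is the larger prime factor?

947

φ(n) = (p−1)(q−1) = n − (p+q) + 1, so p + q = 768017 − 766260 + 1 = 1758.
p and q are the roots of t² − 1758t + 768017 = 0.
Discriminant: 1758² − 4·768017 = 3090564 − 3072068 = 18496; √18496 = 136.
q = (1758 − 136)/2 = 811, p = (1758 + 136)/2 = 947.
Check: 811 · 947 = 768017.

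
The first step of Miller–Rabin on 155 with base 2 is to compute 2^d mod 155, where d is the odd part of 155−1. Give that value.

97

155 − 1 = 154 = 2^1 · 77, so d = 77.
2^1 ≡ 2 (mod 155)
2^2 ≡ 2^2 = 4 ≡ 4 (mod 155)
2^4 ≡ 4^2 = 16 ≡ 16 (mod 155)
2^8 ≡ 16^2 = 256 ≡ 101 (mod 155)
2^16 ≡ 101^2 = 10201 ≡ 126 (mod 155)
2^32 ≡ 126^2 = 15876 ≡ 66 (mod 155)
2^64 ≡ 66^2 = 4356 ≡ 16 (mod 155)
77 = 64 + 8 + 4 + 1 in binary powers of 2.
So 2^77 ≡ 16 · 101 · 16 · 2 ≡ 97 (mod 155).
Squaring chain: 97; never reaches −1, so base 2 is a Miller–Rabin witness that 155 is composite.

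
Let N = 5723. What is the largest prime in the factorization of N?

97

5723 = 59 · 97
97 is prime.
So 5723 = 59 · 97; the largest prime factor is 97.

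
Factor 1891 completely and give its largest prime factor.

61

1891 = 31 · 61
61 is prime.
So 1891 = 31 · 61; the largest prime factor is 61.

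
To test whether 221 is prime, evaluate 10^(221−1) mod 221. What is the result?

10^1 ≡ 10 (mod 221)
10^2 ≡ 10^2 = 100 ≡ 100 (mod 221)
10^4 ≡ 100^2 = 10000 ≡ 55 (mod 221)
10^8 ≡ 55^2 = 3025 ≡ 152 (mod 221)
10^16 ≡ 152^2 = 23104 ≡ 120 (mod 221)
10^32 ≡ 120^2 = 14400 ≡ 35 (mod 221)
10^64 ≡ 35^2 = 1225 ≡ 120 (mod 221)
10^128 ≡ 120^2 = 14400 ≡ 35 (mod 221)
220 = 128 + 64 + 16 + 8 + 4 in binary powers of 2.
So 10^220 ≡ 35 · 120 · 120 · 152 · 55 ≡ 81 (mod 221).
Since 81 ≠ 1, base 10 is a Fermat witness: 221 is composite.

81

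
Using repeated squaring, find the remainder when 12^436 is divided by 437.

292

12^1 ≡ 12 (mod 437)
12^2 ≡ 12^2 = 144 ≡ 144 (mod 437)
12^4 ≡ 144^2 = 20736 ≡ 197 (mod 437)
12^8 ≡ 197^2 = 38809 ≡ 353 (mod 437)
12^16 ≡ 353^2 = 124609 ≡ 64 (mod 437)
12^32 ≡ 64^2 = 4096 ≡ 163 (mod 437)
12^64 ≡ 163^2 = 26569 ≡ 349 (mod 437)
12^128 ≡ 349^2 = 121801 ≡ 315 (mod 437)
12^256 ≡ 315^2 = 99225 ≡ 26 (mod 437)
436 = 256 + 128 + 32 + 16 + 4 in binary powers of 2.
So 12^436 ≡ 26 · 315 · 163 · 64 · 197 ≡ 292 (mod 437).
Since 292 ≠ 1, base 12 is a Fermat witness: 437 is composite.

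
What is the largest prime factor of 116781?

116781 = 3 · 38927
38927 = 7 · 5561
5561 = 67 · 83
83 is prime.
So 116781 = 3 · 7 · 67 · 83; the largest prime factor is 83.

83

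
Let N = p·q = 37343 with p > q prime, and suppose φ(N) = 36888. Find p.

φ(n) = (p−1)(q−1) = n − (p+q) + 1, so p + q = 37343 − 36888 + 1 = 456.
p and q are the roots of t² − 456t + 37343 = 0.
Discriminant: 456² − 4·37343 = 207936 − 149372 = 58564; √58564 = 242.
q = (456 − 242)/2 = 107, p = (456 + 242)/2 = 349.
Check: 107 · 349 = 37343.

349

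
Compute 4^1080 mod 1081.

200

4^1 ≡ 4 (mod 1081)
4^2 ≡ 4^2 = 16 ≡ 16 (mod 1081)
4^4 ≡ 16^2 = 256 ≡ 256 (mod 1081)
4^8 ≡ 256^2 = 65536 ≡ 676 (mod 1081)
4^16 ≡ 676^2 = 456976 ≡ 794 (mod 1081)
4^32 ≡ 794^2 = 630436 ≡ 213 (mod 1081)
4^64 ≡ 213^2 = 45369 ≡ 1048 (mod 1081)
4^128 ≡ 1048^2 = 1098304 ≡ 8 (mod 1081)
4^256 ≡ 8^2 = 64 ≡ 64 (mod 1081)
4^512 ≡ 64^2 = 4096 ≡ 853 (mod 1081)
4^1024 ≡ 853^2 = 727609 ≡ 96 (mod 1081)
1080 = 1024 + 32 + 16 + 8 in binary powers of 2.
So 4^1080 ≡ 96 · 213 · 794 · 676 ≡ 200 (mod 1081).
Since 200 ≠ 1, base 4 is a Fermat witness: 1081 is composite.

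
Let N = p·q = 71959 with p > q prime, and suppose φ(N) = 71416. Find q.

φ(n) = (p−1)(q−1) = n − (p+q) + 1, so p + q = 71959 − 71416 + 1 = 544.
p and q are the roots of t² − 544t + 71959 = 0.
Discriminant: 544² − 4·71959 = 295936 − 287836 = 8100; √8100 = 90.
q = (544 − 90)/2 = 227, p = (544 + 90)/2 = 317.
Check: 227 · 317 = 71959.

227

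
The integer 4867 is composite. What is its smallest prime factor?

31

4867 is odd.
Digit sum 25, not divisible by 3.
Ends in 7: not divisible by 5.
7: 4867 = 7·695 + 2
11: 4867 = 11·442 + 5
13: 4867 = 13·374 + 5
17: 4867 = 17·286 + 5
19: 4867 = 19·256 + 3
23: 4867 = 23·211 + 14
29: 4867 = 29·167 + 24
31: 4867 = 31·157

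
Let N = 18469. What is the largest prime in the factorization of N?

18469 = 11 · 1679
1679 = 23 · 73
73 is prime.
So 18469 = 11 · 23 · 73; the largest prime factor is 73.

73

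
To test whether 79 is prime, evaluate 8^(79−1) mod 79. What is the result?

8^1 ≡ 8 (mod 79)
8^2 ≡ 8^2 = 64 ≡ 64 (mod 79)
8^4 ≡ 64^2 = 4096 ≡ 67 (mod 79)
8^8 ≡ 67^2 = 4489 ≡ 65 (mod 79)
8^16 ≡ 65^2 = 4225 ≡ 38 (mod 79)
8^32 ≡ 38^2 = 1444 ≡ 22 (mod 79)
8^64 ≡ 22^2 = 484 ≡ 10 (mod 79)
78 = 64 + 8 + 4 + 2 in binary powers of 2.
So 8^78 ≡ 10 · 65 · 67 · 64 ≡ 1 (mod 79).
Since the result is 1, base 8 gives no evidence that 79 is composite.

1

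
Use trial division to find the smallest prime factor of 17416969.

17416969 is odd.
Digit sum 43, not divisible by 3.
Ends in 9: not divisible by 5.
7: 17416969 = 7·2488138 + 3
11: 17416969 = 11·1583360 + 9
13: 17416969 = 13·1339766 + 11
17: 17416969 = 17·1024527 + 10
19: 17416969 = 19·916682 + 11
23: 17416969 = 23·757259 + 12
29: 17416969 = 29·600585 + 4
31: 17416969 = 31·561837 + 22
37: 17416969 = 37·470728 + 33
41: 17416969 = 41·424804 + 5
43: 17416969 = 43·405045 + 34
47: 17416969 = 47·370573 + 38
53: 17416969 = 53·328622 + 3
59: 17416969 = 59·295202 + 51
61: 17416969 = 61·285524 + 5
67: 17416969 = 67·259954 + 51
71: 17416969 = 71·245309 + 30
73: 17416969 = 73·238588 + 45
79: 17416969 = 79·220467 + 76
83: 17416969 = 83·209843

83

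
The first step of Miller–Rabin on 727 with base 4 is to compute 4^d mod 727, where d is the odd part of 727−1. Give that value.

727 − 1 = 726 = 2^1 · 363, so d = 363.
4^1 ≡ 4 (mod 727)
4^2 ≡ 4^2 = 16 ≡ 16 (mod 727)
4^4 ≡ 16^2 = 256 ≡ 256 (mod 727)
4^8 ≡ 256^2 = 65536 ≡ 106 (mod 727)
4^16 ≡ 106^2 = 11236 ≡ 331 (mod 727)
4^32 ≡ 331^2 = 109561 ≡ 511 (mod 727)
4^64 ≡ 511^2 = 261121 ≡ 128 (mod 727)
4^128 ≡ 128^2 = 16384 ≡ 390 (mod 727)
4^256 ≡ 390^2 = 152100 ≡ 157 (mod 727)
363 = 256 + 64 + 32 + 8 + 2 + 1 in binary powers of 2.
So 4^363 ≡ 157 · 128 · 511 · 106 · 16 · 4 ≡ 1 (mod 727).
Since 4^d ≡ 1 (mod 727), base 4 does not prove 727 composite.

1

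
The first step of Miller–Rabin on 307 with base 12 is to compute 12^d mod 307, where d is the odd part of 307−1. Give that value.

307 − 1 = 306 = 2^1 · 153, so d = 153.
12^1 ≡ 12 (mod 307)
12^2 ≡ 12^2 = 144 ≡ 144 (mod 307)
12^4 ≡ 144^2 = 20736 ≡ 167 (mod 307)
12^8 ≡ 167^2 = 27889 ≡ 259 (mod 307)
12^16 ≡ 259^2 = 67081 ≡ 155 (mod 307)
12^32 ≡ 155^2 = 24025 ≡ 79 (mod 307)
12^64 ≡ 79^2 = 6241 ≡ 101 (mod 307)
12^128 ≡ 101^2 = 10201 ≡ 70 (mod 307)
153 = 128 + 16 + 8 + 1 in binary powers of 2.
So 12^153 ≡ 70 · 155 · 259 · 12 ≡ 306 (mod 307).
Since 12^d ≡ 306 (mod 307), base 12 does not prove 307 composite.

306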